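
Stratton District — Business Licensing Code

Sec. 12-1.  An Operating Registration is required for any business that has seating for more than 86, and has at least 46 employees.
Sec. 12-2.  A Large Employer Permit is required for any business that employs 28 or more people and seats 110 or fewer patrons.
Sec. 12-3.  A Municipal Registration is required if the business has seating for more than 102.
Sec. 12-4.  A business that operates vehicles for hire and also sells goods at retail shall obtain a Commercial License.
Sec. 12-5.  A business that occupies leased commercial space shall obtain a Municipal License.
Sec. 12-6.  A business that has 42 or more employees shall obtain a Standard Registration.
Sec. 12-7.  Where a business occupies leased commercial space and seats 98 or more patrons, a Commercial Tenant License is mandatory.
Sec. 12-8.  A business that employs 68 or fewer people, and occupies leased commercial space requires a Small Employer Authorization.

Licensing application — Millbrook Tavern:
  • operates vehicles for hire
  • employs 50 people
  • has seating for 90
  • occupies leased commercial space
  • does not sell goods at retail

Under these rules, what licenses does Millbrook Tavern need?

Sec. 12-1. seating 90 > 86; employees 50 ≥ 46 → Operating Registration required.
Sec. 12-2. employees 50 ≥ 28; seating 90 ≤ 110 → Large Employer Permit required.
Sec. 12-3. seating 90 ≤ 102 → Municipal Registration not required.
Sec. 12-4. operates vehicles for hire; does not sell goods at retail → Commercial License not required.
Sec. 12-5. occupies leased commercial space → Municipal License required.
Sec. 12-6. employees 50 ≥ 42 → Standard Registration required.
Sec. 12-7. occupies leased commercial space; seating 90 < 98 → Commercial Tenant License not required.
Sec. 12-8. employees 50 ≤ 68; occupies leased commercial space → Small Employer Authorization required.

Large Employer Permit, Municipal License, Operating Registration, Small Employer Authorization, Standard Registration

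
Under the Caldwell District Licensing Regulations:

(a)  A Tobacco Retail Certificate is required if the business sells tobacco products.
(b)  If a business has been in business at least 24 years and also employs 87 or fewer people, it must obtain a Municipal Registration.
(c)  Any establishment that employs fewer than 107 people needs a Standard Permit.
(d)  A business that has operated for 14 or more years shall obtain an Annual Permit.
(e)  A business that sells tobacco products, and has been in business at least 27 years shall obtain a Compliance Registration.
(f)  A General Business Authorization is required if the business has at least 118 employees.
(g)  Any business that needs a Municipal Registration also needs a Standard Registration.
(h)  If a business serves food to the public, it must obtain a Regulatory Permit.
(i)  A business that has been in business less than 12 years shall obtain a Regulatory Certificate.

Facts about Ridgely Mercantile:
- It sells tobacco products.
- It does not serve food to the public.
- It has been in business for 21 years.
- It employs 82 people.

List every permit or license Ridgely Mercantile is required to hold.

(a) sells tobacco products → Tobacco Retail Certificate required.
(b) years in business 21 < 24; employees 82 ≤ 87 → Municipal Registration not required.
(c) employees 82 < 107 → Standard Permit required.
(d) years in business 21 ≥ 14 → Annual Permit required.
(e) sells tobacco products; years in business 21 < 27 → Compliance Registration not required.
(f) employees 82 < 118 → General Business Authorization not required.
(g) Municipal Registration is not required → no effect.
(h) does not serve food to the public → Regulatory Permit not required.
(i) years in business 21 ≥ 12 → Regulatory Certificate not required.

Annual Permit, Standard Permit, Tobacco Retail Certificate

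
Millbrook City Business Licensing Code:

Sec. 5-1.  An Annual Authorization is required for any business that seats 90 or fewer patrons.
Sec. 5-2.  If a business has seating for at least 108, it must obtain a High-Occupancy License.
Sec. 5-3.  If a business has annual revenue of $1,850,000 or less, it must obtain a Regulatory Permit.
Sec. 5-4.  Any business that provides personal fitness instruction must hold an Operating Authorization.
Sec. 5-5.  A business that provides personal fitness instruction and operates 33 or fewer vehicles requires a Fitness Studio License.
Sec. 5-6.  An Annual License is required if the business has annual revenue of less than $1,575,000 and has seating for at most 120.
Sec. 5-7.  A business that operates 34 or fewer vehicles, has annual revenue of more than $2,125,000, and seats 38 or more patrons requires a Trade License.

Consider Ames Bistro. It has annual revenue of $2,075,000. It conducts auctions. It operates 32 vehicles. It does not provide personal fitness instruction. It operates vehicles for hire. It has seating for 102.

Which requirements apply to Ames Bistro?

None

Sec. 5-1. seating 102 > 90 → Annual Authorization not required.
Sec. 5-2. seating 102 < 108 → High-Occupancy License not required.
Sec. 5-3. revenue $2,075,000 > $1,850,000 → Regulatory Permit not required.
Sec. 5-4. does not provide personal fitness instruction → Operating Authorization not required.
Sec. 5-5. does not provide personal fitness instruction; vehicles 32 ≤ 33 → Fitness Studio License not required.
Sec. 5-6. revenue $2,075,000 ≥ $1,575,000; seating 102 ≤ 120 → Annual License not required.
Sec. 5-7. vehicles 32 ≤ 34; revenue $2,075,000 ≤ $2,125,000; seating 102 ≥ 38 → Trade License not required.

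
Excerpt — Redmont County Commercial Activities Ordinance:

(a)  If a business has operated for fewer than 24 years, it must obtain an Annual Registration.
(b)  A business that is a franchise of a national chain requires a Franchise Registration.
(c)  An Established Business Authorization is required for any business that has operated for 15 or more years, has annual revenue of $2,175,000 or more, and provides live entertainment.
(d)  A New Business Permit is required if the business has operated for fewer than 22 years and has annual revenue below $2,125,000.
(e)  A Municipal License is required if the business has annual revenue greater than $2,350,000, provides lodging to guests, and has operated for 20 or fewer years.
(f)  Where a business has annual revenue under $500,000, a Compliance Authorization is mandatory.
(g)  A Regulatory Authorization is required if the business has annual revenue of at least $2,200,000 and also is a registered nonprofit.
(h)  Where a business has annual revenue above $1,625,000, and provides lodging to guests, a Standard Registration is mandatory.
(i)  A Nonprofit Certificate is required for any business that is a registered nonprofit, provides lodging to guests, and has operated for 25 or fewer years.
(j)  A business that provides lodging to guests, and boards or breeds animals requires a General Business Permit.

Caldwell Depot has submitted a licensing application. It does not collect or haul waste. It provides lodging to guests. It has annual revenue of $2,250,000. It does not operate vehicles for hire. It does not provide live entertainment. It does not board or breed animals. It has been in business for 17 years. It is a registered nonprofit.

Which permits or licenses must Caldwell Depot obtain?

Annual Registration, Nonprofit Certificate, Regulatory Authorization, Standard Registration

(a) years in business 17 < 24 → Annual Registration required.
(b) is a registered nonprofit (not: is a franchise of a national chain) → Franchise Registration not required.
(c) years in business 17 ≥ 15; revenue $2,250,000 ≥ $2,175,000; does not provide live entertainment → Established Business Authorization not required.
(d) years in business 17 < 22; revenue $2,250,000 ≥ $2,125,000 → New Business Permit not required.
(e) revenue $2,250,000 ≤ $2,350,000; provides lodging to guests; years in business 17 ≤ 20 → Municipal License not required.
(f) revenue $2,250,000 ≥ $500,000 → Compliance Authorization not required.
(g) revenue $2,250,000 ≥ $2,200,000; is a registered nonprofit → Regulatory Authorization required.
(h) revenue $2,250,000 > $1,625,000; provides lodging to guests → Standard Registration required.
(i) is a registered nonprofit; provides lodging to guests; years in business 17 ≤ 25 → Nonprofit Certificate required.
(j) provides lodging to guests; does not board or breed animals → General Business Permit not required.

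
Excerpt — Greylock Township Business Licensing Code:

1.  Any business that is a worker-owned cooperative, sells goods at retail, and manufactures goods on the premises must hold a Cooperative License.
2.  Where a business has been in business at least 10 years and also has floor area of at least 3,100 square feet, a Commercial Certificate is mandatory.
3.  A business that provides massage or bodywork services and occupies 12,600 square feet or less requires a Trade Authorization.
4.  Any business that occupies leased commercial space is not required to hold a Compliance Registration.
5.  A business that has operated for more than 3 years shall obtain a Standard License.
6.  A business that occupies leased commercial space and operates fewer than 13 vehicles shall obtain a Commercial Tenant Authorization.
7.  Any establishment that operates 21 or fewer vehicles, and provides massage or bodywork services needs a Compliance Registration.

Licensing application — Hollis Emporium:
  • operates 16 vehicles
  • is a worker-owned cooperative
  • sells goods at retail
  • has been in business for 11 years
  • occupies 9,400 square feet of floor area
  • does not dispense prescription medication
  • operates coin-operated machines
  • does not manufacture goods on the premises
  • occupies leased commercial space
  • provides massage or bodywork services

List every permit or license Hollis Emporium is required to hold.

1. is a worker-owned cooperative; sells goods at retail; does not manufacture goods on the premises → Cooperative License not required.
2. years in business 11 ≥ 10; floor area 9,400 square feet ≥ 3,100 square feet → Commercial Certificate required.
3. provides massage or bodywork services; floor area 9,400 square feet ≤ 12,600 square feet → Trade Authorization required.
4. occupies leased commercial space → exempt from Compliance Registration.
5. years in business 11 > 3 → Standard License required.
6. occupies leased commercial space; vehicles 16 ≥ 13 → Commercial Tenant Authorization not required.
7. vehicles 16 ≤ 21; provides massage or bodywork services → Compliance Registration required.

Commercial Certificate, Standard License, Trade Authorization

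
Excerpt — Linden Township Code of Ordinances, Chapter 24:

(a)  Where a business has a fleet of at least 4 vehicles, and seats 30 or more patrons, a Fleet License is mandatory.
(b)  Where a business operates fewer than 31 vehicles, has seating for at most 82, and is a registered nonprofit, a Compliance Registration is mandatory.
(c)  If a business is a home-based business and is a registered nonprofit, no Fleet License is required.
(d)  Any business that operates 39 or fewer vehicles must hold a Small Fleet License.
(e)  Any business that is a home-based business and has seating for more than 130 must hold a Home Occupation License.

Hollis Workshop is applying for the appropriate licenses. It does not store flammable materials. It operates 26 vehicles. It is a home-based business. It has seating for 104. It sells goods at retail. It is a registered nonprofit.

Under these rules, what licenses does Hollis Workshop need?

Small Fleet License

(a) vehicles 26 ≥ 4; seating 104 ≥ 30 → Fleet License required.
(b) vehicles 26 < 31; seating 104 > 82; is a registered nonprofit → Compliance Registration not required.
(c) is a home-based business; is a registered nonprofit → exempt from Fleet License.
(d) vehicles 26 ≤ 39 → Small Fleet License required.
(e) is a home-based business; seating 104 ≤ 130 → Home Occupation License not required.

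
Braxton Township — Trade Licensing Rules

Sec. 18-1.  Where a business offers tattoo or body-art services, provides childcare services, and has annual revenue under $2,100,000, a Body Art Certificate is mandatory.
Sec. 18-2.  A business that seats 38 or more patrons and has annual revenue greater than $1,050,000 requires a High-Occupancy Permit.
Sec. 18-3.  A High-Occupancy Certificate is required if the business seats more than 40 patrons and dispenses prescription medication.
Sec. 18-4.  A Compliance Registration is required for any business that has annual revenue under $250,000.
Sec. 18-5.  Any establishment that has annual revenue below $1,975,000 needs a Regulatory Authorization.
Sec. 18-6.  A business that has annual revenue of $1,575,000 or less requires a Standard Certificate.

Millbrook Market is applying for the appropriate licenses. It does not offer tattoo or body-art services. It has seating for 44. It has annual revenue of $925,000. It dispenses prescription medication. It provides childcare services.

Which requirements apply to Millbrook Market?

Sec. 18-1. does not offer tattoo or body-art services; provides childcare services; revenue $925,000 < $2,100,000 → Body Art Certificate not required.
Sec. 18-2. seating 44 ≥ 38; revenue $925,000 ≤ $1,050,000 → High-Occupancy Permit not required.
Sec. 18-3. seating 44 > 40; dispenses prescription medication → High-Occupancy Certificate required.
Sec. 18-4. revenue $925,000 ≥ $250,000 → Compliance Registration not required.
Sec. 18-5. revenue $925,000 < $1,975,000 → Regulatory Authorization required.
Sec. 18-6. revenue $925,000 ≤ $1,575,000 → Standard Certificate required.

High-Occupancy Certificate, Regulatory Authorization, Standard Certificate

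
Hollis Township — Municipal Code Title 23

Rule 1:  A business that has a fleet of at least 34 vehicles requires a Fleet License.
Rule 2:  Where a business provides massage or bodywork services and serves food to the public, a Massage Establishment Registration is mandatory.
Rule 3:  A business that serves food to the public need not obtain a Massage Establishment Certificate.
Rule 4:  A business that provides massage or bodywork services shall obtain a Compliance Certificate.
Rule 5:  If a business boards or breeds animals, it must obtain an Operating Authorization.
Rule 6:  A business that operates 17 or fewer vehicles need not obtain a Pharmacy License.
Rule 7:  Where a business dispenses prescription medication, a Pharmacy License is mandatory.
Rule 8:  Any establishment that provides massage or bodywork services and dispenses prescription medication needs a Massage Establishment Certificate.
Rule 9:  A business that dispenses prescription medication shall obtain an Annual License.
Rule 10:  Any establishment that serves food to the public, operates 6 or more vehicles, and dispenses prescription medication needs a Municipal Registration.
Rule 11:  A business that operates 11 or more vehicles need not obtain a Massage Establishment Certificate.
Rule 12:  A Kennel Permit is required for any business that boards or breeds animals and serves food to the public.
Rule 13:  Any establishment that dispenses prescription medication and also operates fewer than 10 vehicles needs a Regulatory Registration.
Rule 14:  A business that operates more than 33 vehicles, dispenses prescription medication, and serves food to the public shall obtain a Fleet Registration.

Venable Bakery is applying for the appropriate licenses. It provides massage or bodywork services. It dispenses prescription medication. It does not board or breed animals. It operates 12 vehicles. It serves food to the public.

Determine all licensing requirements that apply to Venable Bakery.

Annual License, Compliance Certificate, Massage Establishment Registration, Municipal Registration

Rule 1: vehicles 12 < 34 → Fleet License not required.
Rule 2: provides massage or bodywork services; serves food to the public → Massage Establishment Registration required.
Rule 3: serves food to the public → exempt from Massage Establishment Certificate.
Rule 4: provides massage or bodywork services → Compliance Certificate required.
Rule 5: does not board or breed animals → Operating Authorization not required.
Rule 6: vehicles 12 ≤ 17 → exempt from Pharmacy License.
Rule 7: dispenses prescription medication → Pharmacy License required.
Rule 8: provides massage or bodywork services; dispenses prescription medication → Massage Establishment Certificate required.
Rule 9: dispenses prescription medication → Annual License required.
Rule 10: serves food to the public; vehicles 12 ≥ 6; dispenses prescription medication → Municipal Registration required.
Rule 11: vehicles 12 ≥ 11 → exempt from Massage Establishment Certificate.
Rule 12: does not board or breed animals; serves food to the public → Kennel Permit not required.
Rule 13: dispenses prescription medication; vehicles 12 ≥ 10 → Regulatory Registration not required.
Rule 14: vehicles 12 ≤ 33; dispenses prescription medication; serves food to the public → Fleet Registration not required.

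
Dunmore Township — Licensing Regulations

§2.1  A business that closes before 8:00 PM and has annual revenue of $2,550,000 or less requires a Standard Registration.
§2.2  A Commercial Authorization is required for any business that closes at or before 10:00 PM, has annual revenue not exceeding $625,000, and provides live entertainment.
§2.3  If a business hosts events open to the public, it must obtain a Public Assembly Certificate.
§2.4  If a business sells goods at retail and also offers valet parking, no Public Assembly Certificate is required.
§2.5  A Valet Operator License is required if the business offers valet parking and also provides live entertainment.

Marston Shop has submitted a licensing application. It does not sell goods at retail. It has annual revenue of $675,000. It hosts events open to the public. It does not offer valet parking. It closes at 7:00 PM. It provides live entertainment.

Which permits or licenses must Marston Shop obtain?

Public Assembly Certificate, Standard Registration

§2.1 closes 7:00 PM, at/before 8:00 PM; revenue $675,000 ≤ $2,550,000 → Standard Registration required.
§2.2 closes 7:00 PM, at/before 10:00 PM; revenue $675,000 > $625,000; provides live entertainment → Commercial Authorization not required.
§2.3 hosts events open to the public → Public Assembly Certificate required.
§2.4 does not sell goods at retail; does not offer valet parking → Public Assembly Certificate exemption does not apply.
§2.5 does not offer valet parking; provides live entertainment → Valet Operator License not required.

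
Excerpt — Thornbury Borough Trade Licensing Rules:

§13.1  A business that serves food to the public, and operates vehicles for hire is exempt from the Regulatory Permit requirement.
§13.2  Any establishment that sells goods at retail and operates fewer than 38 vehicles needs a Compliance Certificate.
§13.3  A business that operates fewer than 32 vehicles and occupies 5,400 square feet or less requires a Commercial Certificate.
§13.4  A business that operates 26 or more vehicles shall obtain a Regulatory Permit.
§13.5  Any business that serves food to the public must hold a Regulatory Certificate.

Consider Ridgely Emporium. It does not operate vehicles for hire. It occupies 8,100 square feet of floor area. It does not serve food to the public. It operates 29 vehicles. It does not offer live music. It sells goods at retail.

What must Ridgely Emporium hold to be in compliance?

§13.1 does not serve food to the public; does not operate vehicles for hire → Regulatory Permit exemption does not apply.
§13.2 sells goods at retail; vehicles 29 < 38 → Compliance Certificate required.
§13.3 vehicles 29 < 32; floor area 8,100 square feet > 5,400 square feet → Commercial Certificate not required.
§13.4 vehicles 29 ≥ 26 → Regulatory Permit required.
§13.5 does not serve food to the public → Regulatory Certificate not required.

Compliance Certificate, Regulatory Permit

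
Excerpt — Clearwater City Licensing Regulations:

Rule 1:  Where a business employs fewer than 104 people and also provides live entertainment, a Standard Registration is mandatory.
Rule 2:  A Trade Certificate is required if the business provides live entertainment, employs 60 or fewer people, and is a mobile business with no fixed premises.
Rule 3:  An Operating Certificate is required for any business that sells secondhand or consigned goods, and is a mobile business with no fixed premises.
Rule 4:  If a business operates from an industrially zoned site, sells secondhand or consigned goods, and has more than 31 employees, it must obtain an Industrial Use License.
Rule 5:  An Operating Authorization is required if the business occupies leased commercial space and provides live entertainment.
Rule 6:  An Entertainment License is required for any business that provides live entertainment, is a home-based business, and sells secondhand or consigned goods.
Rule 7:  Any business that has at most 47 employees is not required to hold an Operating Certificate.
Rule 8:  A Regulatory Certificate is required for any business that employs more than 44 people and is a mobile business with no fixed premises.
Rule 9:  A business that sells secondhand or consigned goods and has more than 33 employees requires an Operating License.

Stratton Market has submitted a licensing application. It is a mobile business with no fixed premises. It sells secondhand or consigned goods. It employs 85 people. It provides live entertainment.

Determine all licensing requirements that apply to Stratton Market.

Rule 1: employees 85 < 104; provides live entertainment → Standard Registration required.
Rule 2: provides live entertainment; employees 85 > 60; is a mobile business with no fixed premises → Trade Certificate not required.
Rule 3: sells secondhand or consigned goods; is a mobile business with no fixed premises → Operating Certificate required.
Rule 4: is a mobile business with no fixed premises (not: operates from an industrially zoned site); sells secondhand or consigned goods; employees 85 > 31 → Industrial Use License not required.
Rule 5: is a mobile business with no fixed premises (not: occupies leased commercial space); provides live entertainment → Operating Authorization not required.
Rule 6: provides live entertainment; is a mobile business with no fixed premises (not: is a home-based business); sells secondhand or consigned goods → Entertainment License not required.
Rule 7: employees 85 > 47 → Operating Certificate exemption does not apply.
Rule 8: employees 85 > 44; is a mobile business with no fixed premises → Regulatory Certificate required.
Rule 9: sells secondhand or consigned goods; employees 85 > 33 → Operating License required.

Operating Certificate, Operating License, Regulatory Certificate, Standard Registration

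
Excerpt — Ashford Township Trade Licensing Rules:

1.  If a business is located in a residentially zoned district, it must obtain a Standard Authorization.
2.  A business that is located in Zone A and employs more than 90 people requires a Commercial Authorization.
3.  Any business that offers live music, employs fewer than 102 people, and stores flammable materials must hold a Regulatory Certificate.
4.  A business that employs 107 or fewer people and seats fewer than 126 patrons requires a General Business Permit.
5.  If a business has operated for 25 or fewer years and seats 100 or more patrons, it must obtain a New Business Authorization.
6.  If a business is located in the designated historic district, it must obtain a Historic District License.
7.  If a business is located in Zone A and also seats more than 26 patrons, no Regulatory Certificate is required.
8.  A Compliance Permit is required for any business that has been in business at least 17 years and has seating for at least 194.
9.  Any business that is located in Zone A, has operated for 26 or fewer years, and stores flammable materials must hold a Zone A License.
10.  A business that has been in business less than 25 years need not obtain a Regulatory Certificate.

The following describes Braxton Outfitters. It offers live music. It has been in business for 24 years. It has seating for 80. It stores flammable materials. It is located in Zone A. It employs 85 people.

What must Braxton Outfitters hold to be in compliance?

1. is located in Zone A (not: is located in a residentially zoned district) → Standard Authorization not required.
2. is located in Zone A; employees 85 ≤ 90 → Commercial Authorization not required.
3. offers live music; employees 85 < 102; stores flammable materials → Regulatory Certificate required.
4. employees 85 ≤ 107; seating 80 < 126 → General Business Permit required.
5. years in business 24 ≤ 25; seating 80 < 100 → New Business Authorization not required.
6. is located in Zone A (not: is located in the designated historic district) → Historic District License not required.
7. is located in Zone A; seating 80 > 26 → exempt from Regulatory Certificate.
8. years in business 24 ≥ 17; seating 80 < 194 → Compliance Permit not required.
9. is located in Zone A; years in business 24 ≤ 26; stores flammable materials → Zone A License required.
10. years in business 24 < 25 → exempt from Regulatory Certificate.

General Business Permit, Zone A License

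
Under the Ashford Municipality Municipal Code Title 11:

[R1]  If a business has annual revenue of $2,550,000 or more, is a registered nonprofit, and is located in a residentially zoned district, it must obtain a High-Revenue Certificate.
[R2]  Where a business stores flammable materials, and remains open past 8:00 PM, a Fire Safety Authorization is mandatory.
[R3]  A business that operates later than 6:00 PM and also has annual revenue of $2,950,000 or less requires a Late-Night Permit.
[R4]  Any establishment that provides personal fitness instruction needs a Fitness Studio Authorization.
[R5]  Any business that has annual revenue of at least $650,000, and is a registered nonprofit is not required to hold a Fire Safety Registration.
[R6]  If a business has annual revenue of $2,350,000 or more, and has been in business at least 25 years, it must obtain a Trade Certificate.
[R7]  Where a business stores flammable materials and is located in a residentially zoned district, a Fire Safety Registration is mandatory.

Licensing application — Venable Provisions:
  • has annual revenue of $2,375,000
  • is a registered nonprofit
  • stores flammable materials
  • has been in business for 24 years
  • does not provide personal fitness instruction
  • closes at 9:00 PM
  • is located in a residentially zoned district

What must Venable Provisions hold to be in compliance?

Fire Safety Authorization, Late-Night Permit

[R1] revenue $2,375,000 < $2,550,000; is a registered nonprofit; is located in a residentially zoned district → High-Revenue Certificate not required.
[R2] stores flammable materials; closes 9:00 PM, after 8:00 PM → Fire Safety Authorization required.
[R3] closes 9:00 PM, after 6:00 PM; revenue $2,375,000 ≤ $2,950,000 → Late-Night Permit required.
[R4] does not provide personal fitness instruction → Fitness Studio Authorization not required.
[R5] revenue $2,375,000 ≥ $650,000; is a registered nonprofit → exempt from Fire Safety Registration.
[R6] revenue $2,375,000 ≥ $2,350,000; years in business 24 < 25 → Trade Certificate not required.
[R7] stores flammable materials; is located in a residentially zoned district → Fire Safety Registration required.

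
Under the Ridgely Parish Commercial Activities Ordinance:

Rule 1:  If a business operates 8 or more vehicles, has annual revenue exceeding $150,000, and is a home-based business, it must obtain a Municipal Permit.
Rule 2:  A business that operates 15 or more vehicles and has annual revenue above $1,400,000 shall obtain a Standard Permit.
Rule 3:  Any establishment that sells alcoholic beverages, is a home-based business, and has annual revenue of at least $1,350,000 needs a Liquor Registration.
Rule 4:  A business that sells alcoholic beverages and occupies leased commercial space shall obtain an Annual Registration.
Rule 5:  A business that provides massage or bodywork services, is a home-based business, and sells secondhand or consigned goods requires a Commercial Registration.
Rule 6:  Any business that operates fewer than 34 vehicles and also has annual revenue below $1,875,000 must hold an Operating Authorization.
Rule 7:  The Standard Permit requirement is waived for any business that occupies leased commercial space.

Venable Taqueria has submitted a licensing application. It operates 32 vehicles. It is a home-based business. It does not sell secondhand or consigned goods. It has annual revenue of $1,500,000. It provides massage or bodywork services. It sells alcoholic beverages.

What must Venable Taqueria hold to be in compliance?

Liquor Registration, Municipal Permit, Operating Authorization, Standard Permit

Rule 1: vehicles 32 ≥ 8; revenue $1,500,000 > $150,000; is a home-based business → Municipal Permit required.
Rule 2: vehicles 32 ≥ 15; revenue $1,500,000 > $1,400,000 → Standard Permit required.
Rule 3: sells alcoholic beverages; is a home-based business; revenue $1,500,000 ≥ $1,350,000 → Liquor Registration required.
Rule 4: sells alcoholic beverages; is a home-based business (not: occupies leased commercial space) → Annual Registration not required.
Rule 5: provides massage or bodywork services; is a home-based business; does not sell secondhand or consigned goods → Commercial Registration not required.
Rule 6: vehicles 32 < 34; revenue $1,500,000 < $1,875,000 → Operating Authorization required.
Rule 7: is a home-based business (not: occupies leased commercial space) → Standard Permit exemption does not apply.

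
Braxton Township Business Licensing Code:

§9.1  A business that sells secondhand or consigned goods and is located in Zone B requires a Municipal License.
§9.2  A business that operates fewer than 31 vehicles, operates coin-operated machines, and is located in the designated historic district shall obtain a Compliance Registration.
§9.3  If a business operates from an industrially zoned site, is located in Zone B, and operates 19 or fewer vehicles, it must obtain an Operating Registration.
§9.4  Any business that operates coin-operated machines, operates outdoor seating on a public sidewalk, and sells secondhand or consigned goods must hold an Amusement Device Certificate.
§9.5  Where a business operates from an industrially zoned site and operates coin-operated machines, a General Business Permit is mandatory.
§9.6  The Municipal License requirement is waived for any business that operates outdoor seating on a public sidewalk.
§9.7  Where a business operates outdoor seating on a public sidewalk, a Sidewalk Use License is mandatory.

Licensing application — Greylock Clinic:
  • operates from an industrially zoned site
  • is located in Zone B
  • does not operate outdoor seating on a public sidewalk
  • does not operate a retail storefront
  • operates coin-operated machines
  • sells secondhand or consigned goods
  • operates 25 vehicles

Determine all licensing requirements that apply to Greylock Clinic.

§9.1 sells secondhand or consigned goods; is located in Zone B → Municipal License required.
§9.2 vehicles 25 < 31; operates coin-operated machines; is located in Zone B (not: is located in the designated historic district) → Compliance Registration not required.
§9.3 operates from an industrially zoned site; is located in Zone B; vehicles 25 > 19 → Operating Registration not required.
§9.4 operates coin-operated machines; does not operate outdoor seating on a public sidewalk; sells secondhand or consigned goods → Amusement Device Certificate not required.
§9.5 operates from an industrially zoned site; operates coin-operated machines → General Business Permit required.
§9.6 does not operate outdoor seating on a public sidewalk → Municipal License exemption does not apply.
§9.7 does not operate outdoor seating on a public sidewalk → Sidewalk Use License not required.

General Business Permit, Municipal License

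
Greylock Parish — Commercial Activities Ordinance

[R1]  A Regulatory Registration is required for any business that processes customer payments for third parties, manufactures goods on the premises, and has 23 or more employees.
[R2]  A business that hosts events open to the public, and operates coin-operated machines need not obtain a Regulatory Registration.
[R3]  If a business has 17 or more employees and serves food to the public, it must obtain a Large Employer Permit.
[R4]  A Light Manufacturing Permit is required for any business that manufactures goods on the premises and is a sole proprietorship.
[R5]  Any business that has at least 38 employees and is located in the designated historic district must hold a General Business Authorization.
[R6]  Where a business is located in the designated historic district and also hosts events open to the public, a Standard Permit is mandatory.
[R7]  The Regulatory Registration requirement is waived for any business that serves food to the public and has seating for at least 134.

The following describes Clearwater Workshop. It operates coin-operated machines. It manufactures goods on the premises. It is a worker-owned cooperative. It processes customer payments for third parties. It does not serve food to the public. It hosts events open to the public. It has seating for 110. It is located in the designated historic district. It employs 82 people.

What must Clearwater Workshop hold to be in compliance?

General Business Authorization, Standard Permit

[R1] processes customer payments for third parties; manufactures goods on the premises; employees 82 ≥ 23 → Regulatory Registration required.
[R2] hosts events open to the public; operates coin-operated machines → exempt from Regulatory Registration.
[R3] employees 82 ≥ 17; does not serve food to the public → Large Employer Permit not required.
[R4] manufactures goods on the premises; is a worker-owned cooperative (not: is a sole proprietorship) → Light Manufacturing Permit not required.
[R5] employees 82 ≥ 38; is located in the designated historic district → General Business Authorization required.
[R6] is located in the designated historic district; hosts events open to the public → Standard Permit required.
[R7] does not serve food to the public; seating 110 < 134 → Regulatory Registration exemption does not apply.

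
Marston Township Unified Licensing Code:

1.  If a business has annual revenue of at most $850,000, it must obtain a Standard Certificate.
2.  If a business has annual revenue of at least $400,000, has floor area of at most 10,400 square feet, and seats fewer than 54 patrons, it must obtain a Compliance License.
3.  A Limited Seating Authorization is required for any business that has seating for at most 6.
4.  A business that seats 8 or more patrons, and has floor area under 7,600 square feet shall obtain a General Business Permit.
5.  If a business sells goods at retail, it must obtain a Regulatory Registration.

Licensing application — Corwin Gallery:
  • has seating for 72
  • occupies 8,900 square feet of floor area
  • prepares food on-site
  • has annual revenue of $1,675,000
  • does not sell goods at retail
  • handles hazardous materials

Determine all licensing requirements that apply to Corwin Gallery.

None

1. revenue $1,675,000 > $850,000 → Standard Certificate not required.
2. revenue $1,675,000 ≥ $400,000; floor area 8,900 square feet ≤ 10,400 square feet; seating 72 ≥ 54 → Compliance License not required.
3. seating 72 > 6 → Limited Seating Authorization not required.
4. seating 72 ≥ 8; floor area 8,900 square feet ≥ 7,600 square feet → General Business Permit not required.
5. does not sell goods at retail → Regulatory Registration not required.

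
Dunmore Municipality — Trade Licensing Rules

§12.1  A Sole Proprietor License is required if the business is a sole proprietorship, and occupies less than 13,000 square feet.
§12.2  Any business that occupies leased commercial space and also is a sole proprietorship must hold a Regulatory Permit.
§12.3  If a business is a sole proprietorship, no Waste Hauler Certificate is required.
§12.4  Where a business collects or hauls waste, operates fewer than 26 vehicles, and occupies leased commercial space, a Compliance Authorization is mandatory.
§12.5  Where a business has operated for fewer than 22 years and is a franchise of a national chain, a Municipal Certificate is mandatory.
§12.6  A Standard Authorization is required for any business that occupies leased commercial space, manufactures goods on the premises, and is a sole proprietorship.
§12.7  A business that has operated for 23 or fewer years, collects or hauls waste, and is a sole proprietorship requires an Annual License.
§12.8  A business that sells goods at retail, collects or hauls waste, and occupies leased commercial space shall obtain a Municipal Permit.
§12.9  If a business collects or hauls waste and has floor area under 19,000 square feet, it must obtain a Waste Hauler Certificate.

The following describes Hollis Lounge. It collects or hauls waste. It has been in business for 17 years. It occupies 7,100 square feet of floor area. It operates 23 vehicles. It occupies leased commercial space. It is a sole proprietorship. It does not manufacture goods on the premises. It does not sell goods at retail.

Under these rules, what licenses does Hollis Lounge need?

Annual License, Compliance Authorization, Regulatory Permit, Sole Proprietor License

§12.1 is a sole proprietorship; floor area 7,100 square feet < 13,000 square feet → Sole Proprietor License required.
§12.2 occupies leased commercial space; is a sole proprietorship → Regulatory Permit required.
§12.3 is a sole proprietorship → exempt from Waste Hauler Certificate.
§12.4 collects or hauls waste; vehicles 23 < 26; occupies leased commercial space → Compliance Authorization required.
§12.5 years in business 17 < 22; is a sole proprietorship (not: is a franchise of a national chain) → Municipal Certificate not required.
§12.6 occupies leased commercial space; does not manufacture goods on the premises; is a sole proprietorship → Standard Authorization not required.
§12.7 years in business 17 ≤ 23; collects or hauls waste; is a sole proprietorship → Annual License required.
§12.8 does not sell goods at retail; collects or hauls waste; occupies leased commercial space → Municipal Permit not required.
§12.9 collects or hauls waste; floor area 7,100 square feet < 19,000 square feet → Waste Hauler Certificate required.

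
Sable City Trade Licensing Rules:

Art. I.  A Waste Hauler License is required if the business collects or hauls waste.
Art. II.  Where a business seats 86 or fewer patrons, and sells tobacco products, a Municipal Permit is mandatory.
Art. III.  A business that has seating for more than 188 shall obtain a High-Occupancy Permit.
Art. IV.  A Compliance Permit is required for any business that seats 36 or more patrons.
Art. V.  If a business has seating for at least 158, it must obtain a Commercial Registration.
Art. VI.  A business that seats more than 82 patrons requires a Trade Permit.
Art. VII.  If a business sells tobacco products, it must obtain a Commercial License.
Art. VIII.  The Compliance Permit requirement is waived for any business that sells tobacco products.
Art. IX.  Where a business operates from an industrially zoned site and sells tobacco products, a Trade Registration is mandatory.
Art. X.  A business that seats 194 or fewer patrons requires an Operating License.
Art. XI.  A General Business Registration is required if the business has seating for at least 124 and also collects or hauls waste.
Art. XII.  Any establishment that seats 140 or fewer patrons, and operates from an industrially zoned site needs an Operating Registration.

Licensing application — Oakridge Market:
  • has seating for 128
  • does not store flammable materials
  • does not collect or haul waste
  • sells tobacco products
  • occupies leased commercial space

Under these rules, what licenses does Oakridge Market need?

Commercial License, Operating License, Trade Permit

Art. I. does not collect or haul waste → Waste Hauler License not required.
Art. II. seating 128 > 86; sells tobacco products → Municipal Permit not required.
Art. III. seating 128 ≤ 188 → High-Occupancy Permit not required.
Art. IV. seating 128 ≥ 36 → Compliance Permit required.
Art. V. seating 128 < 158 → Commercial Registration not required.
Art. VI. seating 128 > 82 → Trade Permit required.
Art. VII. sells tobacco products → Commercial License required.
Art. VIII. sells tobacco products → exempt from Compliance Permit.
Art. IX. occupies leased commercial space (not: operates from an industrially zoned site); sells tobacco products → Trade Registration not required.
Art. X. seating 128 ≤ 194 → Operating License required.
Art. XI. seating 128 ≥ 124; does not collect or haul waste → General Business Registration not required.
Art. XII. seating 128 ≤ 140; occupies leased commercial space (not: operates from an industrially zoned site) → Operating Registration not required.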